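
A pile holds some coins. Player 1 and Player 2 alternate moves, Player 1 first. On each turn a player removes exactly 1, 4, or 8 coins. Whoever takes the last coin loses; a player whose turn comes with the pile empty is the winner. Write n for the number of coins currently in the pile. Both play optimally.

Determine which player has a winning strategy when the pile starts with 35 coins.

Positions with no move are W. A position that does have a move is losing for the player to move precisely when every available move leads to a winning position for the opponent. Fill in the labels:
n=0: no move; the opponent has just taken the last coin and therefore loses → W
n=1: the only move is to 0(W), a W ⇒ L
n=2: can move to 1, which is L ⇒ W
n=3: the only move is to 2(W), a W ⇒ L
n=4: can move to 3, which is L ⇒ W
n=5: can move to 1, which is L ⇒ W
n=6: moves to 5(W), 2(W); every one is W ⇒ L
n=7: can move to 6, which is L ⇒ W
n=8: moves to 7(W), 4(W), 0(W); every one is W ⇒ L
n=9: can move to 8, which is L ⇒ W
n=10: can move to 6, which is L ⇒ W
n=11: can move to 3, which is L ⇒ W
n=12: can move to 8, which is L ⇒ W
n=13: moves to 12(W), 9(W), 5(W); every one is W ⇒ L
n=14: can move to 13, which is L ⇒ W
n=15: moves to 14(W), 11(W), 7(W); every one is W ⇒ L
n=16: can move to 15, which is L ⇒ W
n=17: can move to 13, which is L ⇒ W
n=18: moves to 17(W), 14(W), 10(W); every one is W ⇒ L
n=19: can move to 18, which is L ⇒ W
n=20: moves to 19(W), 16(W), 12(W); every one is W ⇒ L
n=21: can move to 20, which is L ⇒ W
n=22: can move to 18, which is L ⇒ W
n=23: can move to 15, which is L ⇒ W
n=24: can move to 20, which is L ⇒ W
n=25: moves to 24(W), 21(W), 17(W); every one is W ⇒ L
n=26: can move to 25, which is L ⇒ W
n=27: moves to 26(W), 23(W), 19(W); every one is W ⇒ L
n=28: can move to 27, which is L ⇒ W
n=29: can move to 25, which is L ⇒ W
n=30: moves to 29(W), 26(W), 22(W); every one is W ⇒ L
n=31: can move to 30, which is L ⇒ W
n=32: moves to 31(W), 28(W), 24(W); every one is W ⇒ L
n=33: can move to 32, which is L ⇒ W
n=34: can move to 30, which is L ⇒ W
n=35: can move to 27, which is L ⇒ W
The starting position 35 is W: Player 1 should remove 8, leaving 27, handing over an L position.

Player 1 wins.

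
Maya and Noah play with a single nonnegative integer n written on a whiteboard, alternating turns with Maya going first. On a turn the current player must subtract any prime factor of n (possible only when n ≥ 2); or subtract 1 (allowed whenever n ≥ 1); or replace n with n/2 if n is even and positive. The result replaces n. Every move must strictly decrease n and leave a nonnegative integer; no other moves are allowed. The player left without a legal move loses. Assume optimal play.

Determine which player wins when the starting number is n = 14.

Use the standard recursion: the mover loses at a terminal position; elsewhere, the mover wins exactly when some move hands the opponent an L position.
n=0: no move → L
n=1: can move to 0, which is L ⇒ W
n=2: can move to 0, which is L ⇒ W
n=3: can move to 0, which is L ⇒ W
n=4: moves to 2(W), 3(W); every one is W ⇒ L
n=5: can move to 0, which is L ⇒ W
n=6: can move to 4, which is L ⇒ W
n=7: can move to 0, which is L ⇒ W
n=8: can move to 4, which is L ⇒ W
n=9: moves to 6(W), 8(W); every one is W ⇒ L
n=10: can move to 9, which is L ⇒ W
n=11: can move to 0, which is L ⇒ W
n=12: can move to 9, which is L ⇒ W
n=13: can move to 0, which is L ⇒ W
n=14: moves to 7(W), 12(W), 13(W); every one is W ⇒ L
Every move from 14 reaches a W position, so the mover loses.

Noah wins.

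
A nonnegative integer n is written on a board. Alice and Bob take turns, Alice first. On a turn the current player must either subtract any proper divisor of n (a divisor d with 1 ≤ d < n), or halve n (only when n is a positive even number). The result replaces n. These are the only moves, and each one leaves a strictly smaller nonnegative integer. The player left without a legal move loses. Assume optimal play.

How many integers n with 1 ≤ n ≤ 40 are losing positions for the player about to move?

Positions with no move are L. A position that does have a move is losing for the player to move precisely when every available move leads to a winning position for the opponent. Fill in the labels:
n=0: no move → L
n=1: no move → L
n=2: W (go to 1, an L position)
n=3: L (sole option 2(W) is W)
n=4: W (go to 3, an L position)
n=5: L (sole option 4(W) is W)
n=6: W (go to 3, an L position)
n=7: L (sole option 6(W) is W)
n=8: W (go to 7, an L position)
n=9: L (options 6(W), 8(W) are all W)
n=10: W (go to 5, an L position)
n=11: L (sole option 10(W) is W)
n=12: W (go to 9, an L position)
n=13: L (sole option 12(W) is W)
n=14: W (go to 7, an L position)
n=15: L (options 10(W), 12(W), 14(W) are all W)
n=16: W (go to 15, an L position)
n=17: L (sole option 16(W) is W)
n=18: W (go to 9, an L position)
n=19: L (sole option 18(W) is W)
n=20: W (go to 15, an L position)
n=21: L (options 14(W), 18(W), 20(W) are all W)
n=22: W (go to 11, an L position)
n=23: L (sole option 22(W) is W)
n=24: W (go to 21, an L position)
n=25: L (options 20(W), 24(W) are all W)
n=26: W (go to 13, an L position)
n=27: L (options 18(W), 24(W), 26(W) are all W)
n=28: W (go to 21, an L position)
n=29: L (sole option 28(W) is W)
n=30: W (go to 15, an L position)
n=31: L (sole option 30(W) is W)
n=32: W (go to 31, an L position)
n=33: L (options 22(W), 30(W), 32(W) are all W)
n=34: W (go to 17, an L position)
n=35: L (options 28(W), 30(W), 34(W) are all W)
n=36: W (go to 27, an L position)
n=37: L (sole option 36(W) is W)
n=38: W (go to 19, an L position)
n=39: L (options 26(W), 36(W), 38(W) are all W)
n=40: W (go to 35, an L position)
L entries with 1 ≤ n ≤ 40 (n=0 is outside the asked range and is not counted): n = 1, 3, 5, 7, 9, 11, 13, 15, 17, 19, 21, 23, 25, 27, 29, 31, 33, 35, 37, 39; that makes 20.

20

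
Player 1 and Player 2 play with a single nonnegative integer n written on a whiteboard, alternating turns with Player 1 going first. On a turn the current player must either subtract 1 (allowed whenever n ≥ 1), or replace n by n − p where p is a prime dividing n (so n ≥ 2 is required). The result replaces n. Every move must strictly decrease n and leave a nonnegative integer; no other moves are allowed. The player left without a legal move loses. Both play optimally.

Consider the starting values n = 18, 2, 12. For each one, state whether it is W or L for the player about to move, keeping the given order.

Label each position W (a win for the player to move) or L (a loss). A position with no legal move is L; any other position is W exactly when some move reaches an L, and L when every move reaches a W.
n=0: no move → L
n=1: can move to 0, which is L ⇒ W
n=2: can move to 0, which is L ⇒ W
n=3: can move to 0, which is L ⇒ W
n=4: moves to 2(W), 3(W); every one is W ⇒ L
n=5: can move to 0, which is L ⇒ W
n=6: can move to 4, which is L ⇒ W
n=7: can move to 0, which is L ⇒ W
n=8: moves to 6(W), 7(W); every one is W ⇒ L
n=9: can move to 8, which is L ⇒ W
n=10: can move to 8, which is L ⇒ W
n=11: can move to 0, which is L ⇒ W
n=12: moves to 9(W), 10(W), 11(W); every one is W ⇒ L
n=13: can move to 0, which is L ⇒ W
n=14: can move to 12, which is L ⇒ W
n=15: can move to 12, which is L ⇒ W
n=16: moves to 14(W), 15(W); every one is W ⇒ L
n=17: can move to 0, which is L ⇒ W
n=18: can move to 16, which is L ⇒ W

18: W, 2: W, 12: L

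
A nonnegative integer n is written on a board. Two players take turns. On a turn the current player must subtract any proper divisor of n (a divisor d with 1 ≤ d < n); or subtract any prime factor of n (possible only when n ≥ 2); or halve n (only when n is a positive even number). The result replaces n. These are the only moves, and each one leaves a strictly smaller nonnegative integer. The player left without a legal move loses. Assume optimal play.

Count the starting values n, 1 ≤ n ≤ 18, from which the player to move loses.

Compute win/loss labels from the base case upward. A position with no move is L. Any other position is W if it can reach an L in one move, else L.
n=0: no move → L
n=1: no move → L
n=2: reaches L-position 0 → W
n=3: reaches L-position 0 → W
n=4: only reaches 2(W), 3(W), all W → L
n=5: reaches L-position 0 → W
n=6: reaches L-position 4 → W
n=7: reaches L-position 0 → W
n=8: reaches L-position 4 → W
n=9: only reaches 6(W), 8(W), all W → L
n=10: reaches L-position 9 → W
n=11: reaches L-position 0 → W
n=12: reaches L-position 9 → W
n=13: reaches L-position 0 → W
n=14: only reaches 7(W), 12(W), 13(W), all W → L
n=15: reaches L-position 14 → W
n=16: reaches L-position 14 → W
n=17: reaches L-position 0 → W
n=18: reaches L-position 9 → W
L entries with 1 ≤ n ≤ 18 (n=0 is outside the asked range and is not counted): n = 1, 4, 9, 14; that makes 4.

4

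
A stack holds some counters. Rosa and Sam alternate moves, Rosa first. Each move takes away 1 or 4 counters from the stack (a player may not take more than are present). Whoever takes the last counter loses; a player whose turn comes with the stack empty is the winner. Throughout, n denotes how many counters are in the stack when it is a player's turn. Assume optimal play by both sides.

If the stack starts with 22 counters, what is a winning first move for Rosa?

Compute win/loss labels from the base case upward. A position with no move is W. Any other position is W if it can reach an L in one move, else L.
n=0: no move; the opponent has just taken the last counter and therefore loses → W
n=1: only reaches 0(W), which is W → L
n=2: reaches L-position 1 → W
n=3: only reaches 2(W), which is W → L
n=4: reaches L-position 3 → W
n=5: reaches L-position 1 → W
n=6: only reaches 5(W), 2(W), all W → L
n=7: reaches L-position 6 → W
n=8: only reaches 7(W), 4(W), all W → L
n=9: reaches L-position 8 → W
n=10: reaches L-position 6 → W
n=11: only reaches 10(W), 7(W), all W → L
n=12: reaches L-position 11 → W
n=13: only reaches 12(W), 9(W), all W → L
n=14: reaches L-position 13 → W
n=15: reaches L-position 11 → W
n=16: only reaches 15(W), 12(W), all W → L
n=17: reaches L-position 16 → W
n=18: only reaches 17(W), 14(W), all W → L
n=19: reaches L-position 18 → W
n=20: reaches L-position 16 → W
n=21: only reaches 20(W), 17(W), all W → L
n=22: reaches L-position 21 → W
From 22, the L positions reachable in one move are: 21, 18. Any move reaching one of these is winning.

Remove 1, leaving 21.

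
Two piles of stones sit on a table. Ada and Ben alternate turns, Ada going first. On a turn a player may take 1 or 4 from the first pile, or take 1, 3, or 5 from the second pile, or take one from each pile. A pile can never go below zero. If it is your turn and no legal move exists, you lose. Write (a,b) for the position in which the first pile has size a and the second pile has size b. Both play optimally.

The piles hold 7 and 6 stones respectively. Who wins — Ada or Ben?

Ada wins.

Use the standard recursion: the mover loses at a terminal position; elsewhere, the mover wins exactly when some move hands the opponent an L position.
No move ever increases a pile, so every position that can arise here has a ≤ 7 and b ≤ 6; it is enough to label the cells with 0 ≤ a ≤ 7 and 0 ≤ b ≤ 6.
Every move lowers a or b (never raises either), so fill the grid row by row in increasing a, and left to right within a row: each cell's successors are then already labelled.
      b=0  b=1  b=2  b=3  b=4  b=5  b=6
a=0:    L    W    L    W    L    W    L
a=1:    W    W    W    W    W    W    W
a=2:    L    W    L    W    L    W    L
a=3:    W    W    W    W    W    W    W
a=4:    W    L    W    L    W    L    W
a=5:    L    W    W    W    W    W    W
a=6:    W    W    W    L    W    L    W
a=7:    L    W    L    W    W    W    W
Cells with no legal move (terminal, hence L): (0,0).
The remaining L cells, each justified by listing all of its moves:
(0,2): only reaches (0,1)(W), which is W → L
(0,4): only reaches (0,3)(W), (0,1)(W), all W → L
(0,6): only reaches (0,5)(W), (0,3)(W), (0,1)(W), all W → L
(2,0): only reaches (1,0)(W), which is W → L
(2,2): only reaches (1,2)(W), (2,1)(W), (1,1)(W), all W → L
(2,4): only reaches (1,4)(W), (2,3)(W), (2,1)(W), (1,3)(W), all W → L
(2,6): only reaches (1,6)(W), (2,5)(W), (2,3)(W), (2,1)(W), (1,5)(W), all W → L
(4,1): only reaches (3,1)(W), (0,1)(W), (4,0)(W), (3,0)(W), all W → L
(4,3): only reaches (3,3)(W), (0,3)(W), (4,2)(W), (4,0)(W), (3,2)(W), all W → L
(4,5): only reaches (3,5)(W), (0,5)(W), (4,4)(W), (4,2)(W), (4,0)(W), (3,4)(W), all W → L
(5,0): only reaches (4,0)(W), (1,0)(W), all W → L
(6,3): only reaches (5,3)(W), (2,3)(W), (6,2)(W), (6,0)(W), (5,2)(W), all W → L
(6,5): only reaches (5,5)(W), (2,5)(W), (6,4)(W), (6,2)(W), (6,0)(W), (5,4)(W), all W → L
(7,0): only reaches (6,0)(W), (3,0)(W), all W → L
(7,2): only reaches (6,2)(W), (3,2)(W), (7,1)(W), (6,1)(W), all W → L
Every other cell has at least one move into one of the L cells above, so it is W.
From (7,6) Ada can move to (6,5), reaching an L position.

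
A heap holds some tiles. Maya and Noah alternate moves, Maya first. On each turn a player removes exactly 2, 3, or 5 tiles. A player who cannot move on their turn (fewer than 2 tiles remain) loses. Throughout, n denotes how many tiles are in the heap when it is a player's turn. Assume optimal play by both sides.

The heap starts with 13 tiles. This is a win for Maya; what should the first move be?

Build the W/L table. Terminal = L. A non-terminal position is W if it has a move to some L; otherwise it is L.
n=0: no move → L
n=1: no move → L
n=2: reaches L-position 0 → W
n=3: reaches L-position 1 → W
n=4: reaches L-position 1 → W
n=5: reaches L-position 0 → W
n=6: reaches L-position 1 → W
n=7: only reaches 5(W), 4(W), 2(W), all W → L
n=8: only reaches 6(W), 5(W), 3(W), all W → L
n=9: reaches L-position 7 → W
n=10: reaches L-position 8 → W
n=11: reaches L-position 8 → W
n=12: reaches L-position 7 → W
n=13: reaches L-position 8 → W
From 13, the L positions reachable in one move are: 8.

Remove 5, leaving 8.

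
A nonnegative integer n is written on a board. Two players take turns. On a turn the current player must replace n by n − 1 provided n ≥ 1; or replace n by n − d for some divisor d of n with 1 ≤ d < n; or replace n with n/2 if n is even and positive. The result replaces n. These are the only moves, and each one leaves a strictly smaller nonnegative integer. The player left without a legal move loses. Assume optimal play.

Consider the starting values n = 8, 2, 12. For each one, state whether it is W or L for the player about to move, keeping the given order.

8: W, 2: L, 12: W

Classify positions by backward induction: terminal positions (no move available) are L. From any other position, the mover wins iff some move reaches an L.
n=0: no move → L
n=1: →0(L), so W
n=2: →1(W) only, which is W, so L
n=3: →2(L), so W
n=4: →2(L), so W
n=5: →4(W) only, which is W, so L
n=6: →5(L), so W
n=7: →6(W) only, which is W, so L
n=8: →7(L), so W
n=9: →6(W), 8(W) — all W, so L
n=10: →5(L), so W
n=11: →10(W) only, which is W, so L
n=12: →9(L), so W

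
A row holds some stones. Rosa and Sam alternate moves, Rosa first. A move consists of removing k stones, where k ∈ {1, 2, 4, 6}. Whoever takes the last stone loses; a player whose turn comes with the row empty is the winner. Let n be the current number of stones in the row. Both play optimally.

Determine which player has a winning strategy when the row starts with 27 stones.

Positions with no move are W. A position that does have a move is losing for the player to move precisely when every available move leads to a winning position for the opponent. Fill in the labels:
n=0: no move; the opponent has just taken the last stone and therefore loses → W
n=1: L (sole option 0(W) is W)
n=2: W (go to 1, an L position)
n=3: W (go to 1, an L position)
n=4: L (options 3(W), 2(W), 0(W) are all W)
n=5: W (go to 4, an L position)
n=6: W (go to 4, an L position)
n=7: W (go to 1, an L position)
n=8: W (go to 4, an L position)
n=9: L (options 8(W), 7(W), 5(W), 3(W) are all W)
n=10: W (go to 9, an L position)
n=11: W (go to 9, an L position)
n=12: L (options 11(W), 10(W), 8(W), 6(W) are all W)
n=13: W (go to 12, an L position)
n=14: W (go to 12, an L position)
n=15: W (go to 9, an L position)
n=16: W (go to 12, an L position)
n=17: L (options 16(W), 15(W), 13(W), 11(W) are all W)
n=18: W (go to 17, an L position)
n=19: W (go to 17, an L position)
n=20: L (options 19(W), 18(W), 16(W), 14(W) are all W)
n=21: W (go to 20, an L position)
n=22: W (go to 20, an L position)
n=23: W (go to 17, an L position)
n=24: W (go to 20, an L position)
n=25: L (options 24(W), 23(W), 21(W), 19(W) are all W)
n=26: W (go to 25, an L position)
n=27: W (go to 25, an L position)
The starting position 27 is W: Rosa should remove 2, leaving 25, handing over an L position.

Rosa wins.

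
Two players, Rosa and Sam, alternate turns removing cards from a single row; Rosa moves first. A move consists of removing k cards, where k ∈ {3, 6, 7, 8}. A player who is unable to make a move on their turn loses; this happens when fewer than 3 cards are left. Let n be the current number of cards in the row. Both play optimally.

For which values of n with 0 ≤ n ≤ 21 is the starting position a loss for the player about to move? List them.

Compute win/loss labels from the base case upward. A position with no move is L. Any other position is W if it can reach an L in one move, else L.
n=0: no move → L
n=1: no move → L
n=2: no move → L
n=3: reaches L-position 0 → W
n=4: reaches L-position 1 → W
n=5: reaches L-position 2 → W
n=6: reaches L-position 0 → W
n=7: reaches L-position 1 → W
n=8: reaches L-position 2 → W
n=9: reaches L-position 2 → W
n=10: reaches L-position 2 → W
n=11: only reaches 8(W), 5(W), 4(W), 3(W), all W → L
n=12: only reaches 9(W), 6(W), 5(W), 4(W), all W → L
n=13: only reaches 10(W), 7(W), 6(W), 5(W), all W → L
n=14: reaches L-position 11 → W
n=15: reaches L-position 12 → W
n=16: reaches L-position 13 → W
n=17: reaches L-position 11 → W
n=18: reaches L-position 12 → W
n=19: reaches L-position 13 → W
n=20: reaches L-position 13 → W
n=21: reaches L-position 13 → W
The losing starting values of n are exactly the entries labelled L in this table (6 of them).

0, 1, 2, 11, 12, 13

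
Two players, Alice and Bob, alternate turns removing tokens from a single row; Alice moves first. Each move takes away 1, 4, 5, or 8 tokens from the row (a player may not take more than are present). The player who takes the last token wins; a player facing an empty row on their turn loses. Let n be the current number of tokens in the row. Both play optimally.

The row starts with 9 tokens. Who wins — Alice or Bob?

Bob wins.

Compute win/loss labels from the base case upward. A position with no move is L. Any other position is W if it can reach an L in one move, else L.
n=0: no move → L
n=1: can move to 0, which is L ⇒ W
n=2: the only move is to 1(W), a W ⇒ L
n=3: can move to 2, which is L ⇒ W
n=4: can move to 0, which is L ⇒ W
n=5: can move to 0, which is L ⇒ W
n=6: can move to 2, which is L ⇒ W
n=7: can move to 2, which is L ⇒ W
n=8: can move to 0, which is L ⇒ W
n=9: moves to 8(W), 5(W), 4(W), 1(W); every one is W ⇒ L
The starting position 9 is L: whatever Alice does, the opponent receives a W position.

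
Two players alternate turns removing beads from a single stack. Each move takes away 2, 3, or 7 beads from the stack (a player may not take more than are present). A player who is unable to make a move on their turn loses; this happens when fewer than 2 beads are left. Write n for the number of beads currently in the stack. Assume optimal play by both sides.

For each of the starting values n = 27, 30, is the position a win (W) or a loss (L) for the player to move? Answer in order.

27: W, 30: L

Use the standard recursion: the mover loses at a terminal position; elsewhere, the mover wins exactly when some move hands the opponent an L position.
n=0: no move → L
n=1: no move → L
n=2: →0(L), so W
n=3: →1(L), so W
n=4: →1(L), so W
n=5: →3(W), 2(W) — all W, so L
n=6: →4(W), 3(W) — all W, so L
n=7: →5(L), so W
n=8: →6(L), so W
n=9: →6(L), so W
n=10: →8(W), 7(W), 3(W) — all W, so L
n=11: →9(W), 8(W), 4(W) — all W, so L
n=12: →10(L), so W
n=13: →11(L), so W
n=14: →11(L), so W
n=15: →13(W), 12(W), 8(W) — all W, so L
n=16: →14(W), 13(W), 9(W) — all W, so L
n=17: →15(L), so W
n=18: →16(L), so W
n=19: →16(L), so W
n=20: →18(W), 17(W), 13(W) — all W, so L
n=21: →19(W), 18(W), 14(W) — all W, so L
n=22: →20(L), so W
n=23: →21(L), so W
n=24: →21(L), so W
n=25: →23(W), 22(W), 18(W) — all W, so L
n=26: →24(W), 23(W), 19(W) — all W, so L
n=27: →25(L), so W
n=28: →26(L), so W
n=29: →26(L), so W
n=30: →28(W), 27(W), 23(W) — all W, so L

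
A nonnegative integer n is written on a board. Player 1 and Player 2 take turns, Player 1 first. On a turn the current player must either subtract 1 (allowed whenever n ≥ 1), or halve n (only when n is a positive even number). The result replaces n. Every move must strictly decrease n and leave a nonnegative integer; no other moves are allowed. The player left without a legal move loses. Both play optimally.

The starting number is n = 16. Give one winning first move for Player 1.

Label each position W (a win for the player to move) or L (a loss). A position with no legal move is L; any other position is W exactly when some move reaches an L, and L when every move reaches a W.
n=0: no move → L
n=1: W (go to 0, an L position)
n=2: L (sole option 1(W) is W)
n=3: W (go to 2, an L position)
n=4: W (go to 2, an L position)
n=5: L (sole option 4(W) is W)
n=6: W (go to 5, an L position)
n=7: L (sole option 6(W) is W)
n=8: W (go to 7, an L position)
n=9: L (sole option 8(W) is W)
n=10: W (go to 5, an L position)
n=11: L (sole option 10(W) is W)
n=12: W (go to 11, an L position)
n=13: L (sole option 12(W) is W)
n=14: W (go to 7, an L position)
n=15: L (sole option 14(W) is W)
n=16: W (go to 15, an L position)
From 16, the L positions reachable in one move are: 15.

Move to 15.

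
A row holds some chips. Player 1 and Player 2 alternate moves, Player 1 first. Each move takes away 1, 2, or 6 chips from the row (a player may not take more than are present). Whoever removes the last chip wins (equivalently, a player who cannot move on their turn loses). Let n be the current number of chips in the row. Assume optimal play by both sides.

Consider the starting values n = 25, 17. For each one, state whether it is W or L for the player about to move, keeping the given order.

Use the standard recursion: the mover loses at a terminal position; elsewhere, the mover wins exactly when some move hands the opponent an L position.
n=0: no move → L
n=1: can move to 0, which is L ⇒ W
n=2: can move to 0, which is L ⇒ W
n=3: moves to 2(W), 1(W); every one is W ⇒ L
n=4: can move to 3, which is L ⇒ W
n=5: can move to 3, which is L ⇒ W
n=6: can move to 0, which is L ⇒ W
n=7: moves to 6(W), 5(W), 1(W); every one is W ⇒ L
n=8: can move to 7, which is L ⇒ W
n=9: can move to 7, which is L ⇒ W
n=10: moves to 9(W), 8(W), 4(W); every one is W ⇒ L
n=11: can move to 10, which is L ⇒ W
n=12: can move to 10, which is L ⇒ W
n=13: can move to 7, which is L ⇒ W
n=14: moves to 13(W), 12(W), 8(W); every one is W ⇒ L
n=15: can move to 14, which is L ⇒ W
n=16: can move to 14, which is L ⇒ W
n=17: moves to 16(W), 15(W), 11(W); every one is W ⇒ L
n=18: can move to 17, which is L ⇒ W
n=19: can move to 17, which is L ⇒ W
n=20: can move to 14, which is L ⇒ W
n=21: moves to 20(W), 19(W), 15(W); every one is W ⇒ L
n=22: can move to 21, which is L ⇒ W
n=23: can move to 21, which is L ⇒ W
n=24: moves to 23(W), 22(W), 18(W); every one is W ⇒ L
n=25: can move to 24, which is L ⇒ W

25: W, 17: L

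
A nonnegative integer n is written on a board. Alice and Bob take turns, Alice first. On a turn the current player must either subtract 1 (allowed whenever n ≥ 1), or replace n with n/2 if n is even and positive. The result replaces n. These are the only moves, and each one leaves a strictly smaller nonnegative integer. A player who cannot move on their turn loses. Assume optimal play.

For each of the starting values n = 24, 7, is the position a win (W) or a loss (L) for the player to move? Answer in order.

Label each position W (a win for the player to move) or L (a loss). A position with no legal move is L; any other position is W exactly when some move reaches an L, and L when every move reaches a W.
n=0: no move → L
n=1: W (go to 0, an L position)
n=2: L (sole option 1(W) is W)
n=3: W (go to 2, an L position)
n=4: W (go to 2, an L position)
n=5: L (sole option 4(W) is W)
n=6: W (go to 5, an L position)
n=7: L (sole option 6(W) is W)
n=8: W (go to 7, an L position)
n=9: L (sole option 8(W) is W)
n=10: W (go to 5, an L position)
n=11: L (sole option 10(W) is W)
n=12: W (go to 11, an L position)
n=13: L (sole option 12(W) is W)
n=14: W (go to 7, an L position)
n=15: L (sole option 14(W) is W)
n=16: W (go to 15, an L position)
n=17: L (sole option 16(W) is W)
n=18: W (go to 9, an L position)
n=19: L (sole option 18(W) is W)
n=20: W (go to 19, an L position)
n=21: L (sole option 20(W) is W)
n=22: W (go to 11, an L position)
n=23: L (sole option 22(W) is W)
n=24: W (go to 23, an L position)

24: W, 7: L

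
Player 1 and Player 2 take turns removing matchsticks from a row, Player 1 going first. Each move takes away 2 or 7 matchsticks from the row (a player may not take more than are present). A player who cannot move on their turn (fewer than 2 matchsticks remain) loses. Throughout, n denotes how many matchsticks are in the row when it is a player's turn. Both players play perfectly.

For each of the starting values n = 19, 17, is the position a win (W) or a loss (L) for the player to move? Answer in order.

19: L, 17: W

Use the standard recursion: the mover loses at a terminal position; elsewhere, the mover wins exactly when some move hands the opponent an L position.
n=0: no move → L
n=1: no move → L
n=2: W (go to 0, an L position)
n=3: W (go to 1, an L position)
n=4: L (sole option 2(W) is W)
n=5: L (sole option 3(W) is W)
n=6: W (go to 4, an L position)
n=7: W (go to 5, an L position)
n=8: W (go to 1, an L position)
n=9: L (options 7(W), 2(W) are all W)
n=10: L (options 8(W), 3(W) are all W)
n=11: W (go to 9, an L position)
n=12: W (go to 10, an L position)
n=13: L (options 11(W), 6(W) are all W)
n=14: L (options 12(W), 7(W) are all W)
n=15: W (go to 13, an L position)
n=16: W (go to 14, an L position)
n=17: W (go to 10, an L position)
n=18: L (options 16(W), 11(W) are all W)
n=19: L (options 17(W), 12(W) are all W)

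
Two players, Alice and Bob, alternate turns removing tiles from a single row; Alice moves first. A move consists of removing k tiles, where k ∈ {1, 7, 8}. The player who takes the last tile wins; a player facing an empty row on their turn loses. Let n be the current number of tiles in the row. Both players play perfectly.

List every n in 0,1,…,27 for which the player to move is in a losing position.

0, 2, 4, 6, 15, 17, 19, 21

Classify positions by backward induction: terminal positions (no move available) are L. From any other position, the mover wins iff some move reaches an L.
n=0: no move → L
n=1: W (go to 0, an L position)
n=2: L (sole option 1(W) is W)
n=3: W (go to 2, an L position)
n=4: L (sole option 3(W) is W)
n=5: W (go to 4, an L position)
n=6: L (sole option 5(W) is W)
n=7: W (go to 6, an L position)
n=8: W (go to 0, an L position)
n=9: W (go to 2, an L position)
n=10: W (go to 2, an L position)
n=11: W (go to 4, an L position)
n=12: W (go to 4, an L position)
n=13: W (go to 6, an L position)
n=14: W (go to 6, an L position)
n=15: L (options 14(W), 8(W), 7(W) are all W)
n=16: W (go to 15, an L position)
n=17: L (options 16(W), 10(W), 9(W) are all W)
n=18: W (go to 17, an L position)
n=19: L (options 18(W), 12(W), 11(W) are all W)
n=20: W (go to 19, an L position)
n=21: L (options 20(W), 14(W), 13(W) are all W)
n=22: W (go to 21, an L position)
n=23: W (go to 15, an L position)
n=24: W (go to 17, an L position)
n=25: W (go to 17, an L position)
n=26: W (go to 19, an L position)
n=27: W (go to 19, an L position)
Reading off the rows marked L gives the requested list; there are 8 such values of n.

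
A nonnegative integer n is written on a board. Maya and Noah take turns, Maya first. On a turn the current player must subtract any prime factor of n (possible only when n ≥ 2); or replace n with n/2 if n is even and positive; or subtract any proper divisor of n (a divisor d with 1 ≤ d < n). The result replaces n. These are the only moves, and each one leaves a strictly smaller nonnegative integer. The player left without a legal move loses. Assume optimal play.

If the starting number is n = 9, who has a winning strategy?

Noah wins.

Work bottom-up. With no move the player to move loses. Otherwise the position is W if at least one move leads to an L position for the opponent, and L if every move leads to a W.
n=0: no move → L
n=1: no move → L
n=2: →0(L), so W
n=3: →0(L), so W
n=4: →2(W), 3(W) — all W, so L
n=5: →0(L), so W
n=6: →4(L), so W
n=7: →0(L), so W
n=8: →4(L), so W
n=9: →6(W), 8(W) — all W, so L
Every move from 9 reaches a W position, so the mover loses.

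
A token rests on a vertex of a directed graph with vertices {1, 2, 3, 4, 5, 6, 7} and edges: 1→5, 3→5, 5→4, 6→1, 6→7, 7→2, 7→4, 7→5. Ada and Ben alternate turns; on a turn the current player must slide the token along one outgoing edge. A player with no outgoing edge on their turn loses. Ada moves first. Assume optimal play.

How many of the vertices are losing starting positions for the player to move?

Compute win/loss labels from the base case upward. A position with no move is L. Any other position is W if it can reach an L in one move, else L.
Every edge goes from a vertex to one that appears earlier in the order 2, 4, 5, 3, 1, 7, 6, so processing vertices in that order labels each vertex after all of its successors.
2: no outgoing edge → L
4: no outgoing edge → L
5: reaches L-position 4 → W
3: only reaches 5(W), which is W → L
1: only reaches 5(W), which is W → L
7: reaches L-position 4 → W
6: reaches L-position 1 → W
The L vertices are 1, 2, 3, 4; that is 4 in all.

4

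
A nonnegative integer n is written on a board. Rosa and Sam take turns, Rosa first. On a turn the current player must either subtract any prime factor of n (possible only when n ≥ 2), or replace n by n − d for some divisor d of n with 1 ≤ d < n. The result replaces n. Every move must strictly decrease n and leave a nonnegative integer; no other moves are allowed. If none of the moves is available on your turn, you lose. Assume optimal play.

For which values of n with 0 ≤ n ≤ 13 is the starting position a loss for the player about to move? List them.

0, 1, 4, 9

Classify positions by backward induction: terminal positions (no move available) are L. From any other position, the mover wins iff some move reaches an L.
n=0: no move → L
n=1: no move → L
n=2: →0(L), so W
n=3: →0(L), so W
n=4: →2(W), 3(W) — all W, so L
n=5: →0(L), so W
n=6: →4(L), so W
n=7: →0(L), so W
n=8: →4(L), so W
n=9: →6(W), 8(W) — all W, so L
n=10: →9(L), so W
n=11: →0(L), so W
n=12: →9(L), so W
n=13: →0(L), so W
The losing starting values of n are exactly the entries labelled L in this table (4 of them).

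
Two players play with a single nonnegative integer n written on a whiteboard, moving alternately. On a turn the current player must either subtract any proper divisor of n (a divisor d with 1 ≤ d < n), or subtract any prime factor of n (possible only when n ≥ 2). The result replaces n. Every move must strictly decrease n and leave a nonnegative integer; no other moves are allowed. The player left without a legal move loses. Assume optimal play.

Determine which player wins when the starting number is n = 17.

The first player wins.

Classify positions by backward induction: terminal positions (no move available) are L. From any other position, the mover wins iff some move reaches an L.
n=0: no move → L
n=1: no move → L
n=2: can move to 0, which is L ⇒ W
n=3: can move to 0, which is L ⇒ W
n=4: moves to 2(W), 3(W); every one is W ⇒ L
n=5: can move to 0, which is L ⇒ W
n=6: can move to 4, which is L ⇒ W
n=7: can move to 0, which is L ⇒ W
n=8: can move to 4, which is L ⇒ W
n=9: moves to 6(W), 8(W); every one is W ⇒ L
n=10: can move to 9, which is L ⇒ W
n=11: can move to 0, which is L ⇒ W
n=12: can move to 9, which is L ⇒ W
n=13: can move to 0, which is L ⇒ W
n=14: moves to 7(W), 12(W), 13(W); every one is W ⇒ L
n=15: can move to 14, which is L ⇒ W
n=16: can move to 14, which is L ⇒ W
n=17: can move to 0, which is L ⇒ W
From 17 the player to move can move to 0, reaching an L position.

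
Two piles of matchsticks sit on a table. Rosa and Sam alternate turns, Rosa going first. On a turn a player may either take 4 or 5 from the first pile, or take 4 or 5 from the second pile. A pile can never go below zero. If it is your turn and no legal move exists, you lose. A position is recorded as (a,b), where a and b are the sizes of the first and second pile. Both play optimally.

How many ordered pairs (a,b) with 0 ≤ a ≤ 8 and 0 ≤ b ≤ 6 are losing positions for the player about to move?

28

Classify positions by backward induction: terminal positions (no move available) are L. From any other position, the mover wins iff some move reaches an L.
Every move lowers a or b (never raises either), so fill the grid row by row in increasing a, and left to right within a row: each cell's successors are then already labelled.
      b=0  b=1  b=2  b=3  b=4  b=5  b=6
a=0:    L    L    L    L    W    W    W
a=1:    L    L    L    L    W    W    W
a=2:    L    L    L    L    W    W    W
a=3:    L    L    L    L    W    W    W
a=4:    W    W    W    W    L    L    L
a=5:    W    W    W    W    L    L    L
a=6:    W    W    W    W    L    L    L
a=7:    W    W    W    W    L    L    L
a=8:    W    W    W    W    W    W    W
Cells with no legal move (terminal, hence L): (0,0), (0,1), (0,2), (0,3), (1,0), (1,1), (1,2), (1,3), (2,0), (2,1), (2,2), (2,3), (3,0), (3,1), (3,2), (3,3).
The remaining L cells, each justified by listing all of its moves:
(4,4): moves to (0,4)(W), (4,0)(W); every one is W ⇒ L
(4,5): moves to (0,5)(W), (4,1)(W), (4,0)(W); every one is W ⇒ L
(4,6): moves to (0,6)(W), (4,2)(W), (4,1)(W); every one is W ⇒ L
(5,4): moves to (1,4)(W), (0,4)(W), (5,0)(W); every one is W ⇒ L
(5,5): moves to (1,5)(W), (0,5)(W), (5,1)(W), (5,0)(W); every one is W ⇒ L
(5,6): moves to (1,6)(W), (0,6)(W), (5,2)(W), (5,1)(W); every one is W ⇒ L
(6,4): moves to (2,4)(W), (1,4)(W), (6,0)(W); every one is W ⇒ L
(6,5): moves to (2,5)(W), (1,5)(W), (6,1)(W), (6,0)(W); every one is W ⇒ L
(6,6): moves to (2,6)(W), (1,6)(W), (6,2)(W), (6,1)(W); every one is W ⇒ L
(7,4): moves to (3,4)(W), (2,4)(W), (7,0)(W); every one is W ⇒ L
(7,5): moves to (3,5)(W), (2,5)(W), (7,1)(W), (7,0)(W); every one is W ⇒ L
(7,6): moves to (3,6)(W), (2,6)(W), (7,2)(W), (7,1)(W); every one is W ⇒ L
Every other cell has at least one move into one of the L cells above, so it is W.
L cells per row: a=0: 4, a=1: 4, a=2: 4, a=3: 4, a=4: 3, a=5: 3, a=6: 3, a=7: 3, a=8: 0; total 28.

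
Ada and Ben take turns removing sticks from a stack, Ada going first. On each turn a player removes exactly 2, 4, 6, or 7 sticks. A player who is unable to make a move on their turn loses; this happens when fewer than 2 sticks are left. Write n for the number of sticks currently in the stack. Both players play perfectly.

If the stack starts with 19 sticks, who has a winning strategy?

Classify positions by backward induction: terminal positions (no move available) are L. From any other position, the mover wins iff some move reaches an L.
n=0: no move → L
n=1: no move → L
n=2: can move to 0, which is L ⇒ W
n=3: can move to 1, which is L ⇒ W
n=4: can move to 0, which is L ⇒ W
n=5: can move to 1, which is L ⇒ W
n=6: can move to 0, which is L ⇒ W
n=7: can move to 1, which is L ⇒ W
n=8: can move to 1, which is L ⇒ W
n=9: moves to 7(W), 5(W), 3(W), 2(W); every one is W ⇒ L
n=10: moves to 8(W), 6(W), 4(W), 3(W); every one is W ⇒ L
n=11: can move to 9, which is L ⇒ W
n=12: can move to 10, which is L ⇒ W
n=13: can move to 9, which is L ⇒ W
n=14: can move to 10, which is L ⇒ W
n=15: can move to 9, which is L ⇒ W
n=16: can move to 10, which is L ⇒ W
n=17: can move to 10, which is L ⇒ W
n=18: moves to 16(W), 14(W), 12(W), 11(W); every one is W ⇒ L
n=19: moves to 17(W), 15(W), 13(W), 12(W); every one is W ⇒ L
Every move from 19 reaches a W position, so the mover loses.

Ben wins.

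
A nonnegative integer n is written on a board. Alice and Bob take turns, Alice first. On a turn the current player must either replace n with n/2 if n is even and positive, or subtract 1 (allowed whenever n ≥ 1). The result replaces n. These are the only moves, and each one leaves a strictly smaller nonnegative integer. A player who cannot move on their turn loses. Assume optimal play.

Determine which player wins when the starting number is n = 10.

Alice wins.

Label each position W (a win for the player to move) or L (a loss). A position with no legal move is L; any other position is W exactly when some move reaches an L, and L when every move reaches a W.
n=0: no move → L
n=1: W (go to 0, an L position)
n=2: L (sole option 1(W) is W)
n=3: W (go to 2, an L position)
n=4: W (go to 2, an L position)
n=5: L (sole option 4(W) is W)
n=6: W (go to 5, an L position)
n=7: L (sole option 6(W) is W)
n=8: W (go to 7, an L position)
n=9: L (sole option 8(W) is W)
n=10: W (go to 5, an L position)
From 10 Alice can move to 5, reaching an L position.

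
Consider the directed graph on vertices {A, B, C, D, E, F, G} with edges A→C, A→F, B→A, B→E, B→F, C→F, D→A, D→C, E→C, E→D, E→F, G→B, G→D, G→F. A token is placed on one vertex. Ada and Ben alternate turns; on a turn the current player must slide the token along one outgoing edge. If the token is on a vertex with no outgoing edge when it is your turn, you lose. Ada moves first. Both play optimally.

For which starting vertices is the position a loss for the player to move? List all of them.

Work bottom-up. With no move the player to move loses. Otherwise the position is W if at least one move leads to an L position for the opponent, and L if every move leads to a W.
Every edge goes from a vertex to one that appears earlier in the order F, C, A, D, E, B, G, so processing vertices in that order labels each vertex after all of its successors.
F: no outgoing edge → L
C: →F(L), so W
A: →F(L), so W
D: →A(W), C(W) — all W, so L
E: →D(L), so W
B: →F(L), so W
G: →D(L), so W
The losing starting vertices are exactly the entries labelled L in this table (2 of them).

D, F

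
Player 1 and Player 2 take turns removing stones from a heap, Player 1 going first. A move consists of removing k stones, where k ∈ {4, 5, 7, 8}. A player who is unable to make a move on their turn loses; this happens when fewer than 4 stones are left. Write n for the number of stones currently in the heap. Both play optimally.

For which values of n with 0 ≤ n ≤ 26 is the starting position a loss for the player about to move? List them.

0, 1, 2, 3, 12, 13, 14, 15, 24, 25, 26

Build the W/L table. Terminal = L. A non-terminal position is W if it has a move to some L; otherwise it is L.
n=0: no move → L
n=1: no move → L
n=2: no move → L
n=3: no move → L
n=4: can move to 0, which is L ⇒ W
n=5: can move to 1, which is L ⇒ W
n=6: can move to 2, which is L ⇒ W
n=7: can move to 3, which is L ⇒ W
n=8: can move to 3, which is L ⇒ W
n=9: can move to 2, which is L ⇒ W
n=10: can move to 3, which is L ⇒ W
n=11: can move to 3, which is L ⇒ W
n=12: moves to 8(W), 7(W), 5(W), 4(W); every one is W ⇒ L
n=13: moves to 9(W), 8(W), 6(W), 5(W); every one is W ⇒ L
n=14: moves to 10(W), 9(W), 7(W), 6(W); every one is W ⇒ L
n=15: moves to 11(W), 10(W), 8(W), 7(W); every one is W ⇒ L
n=16: can move to 12, which is L ⇒ W
n=17: can move to 13, which is L ⇒ W
n=18: can move to 14, which is L ⇒ W
n=19: can move to 15, which is L ⇒ W
n=20: can move to 15, which is L ⇒ W
n=21: can move to 14, which is L ⇒ W
n=22: can move to 15, which is L ⇒ W
n=23: can move to 15, which is L ⇒ W
n=24: moves to 20(W), 19(W), 17(W), 16(W); every one is W ⇒ L
n=25: moves to 21(W), 20(W), 18(W), 17(W); every one is W ⇒ L
n=26: moves to 22(W), 21(W), 19(W), 18(W); every one is W ⇒ L
Reading off the rows marked L gives the requested list; there are 11 such values of n.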